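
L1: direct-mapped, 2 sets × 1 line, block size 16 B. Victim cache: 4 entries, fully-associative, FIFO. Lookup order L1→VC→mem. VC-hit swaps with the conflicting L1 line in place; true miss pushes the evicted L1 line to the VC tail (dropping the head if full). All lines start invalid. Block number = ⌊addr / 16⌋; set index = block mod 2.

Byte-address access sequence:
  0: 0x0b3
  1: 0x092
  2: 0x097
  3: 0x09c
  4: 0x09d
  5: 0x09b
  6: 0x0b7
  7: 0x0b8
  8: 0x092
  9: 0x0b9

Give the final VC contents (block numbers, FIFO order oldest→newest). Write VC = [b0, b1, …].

#0 0xb3→b11/s1 MISS; vc=[]
#1 0x92→b9/s1 MISS; vc=[11]
#2 0x97→b9/s1 L1-HIT; vc=[11]
#3 0x9c→b9/s1 L1-HIT; vc=[11]
#4 0x9d→b9/s1 L1-HIT; vc=[11]
#5 0x9b→b9/s1 L1-HIT; vc=[11]
#6 0xb7→b11/s1 VC-HIT; vc=[9]
#7 0xb8→b11/s1 L1-HIT; vc=[9]
#8 0x92→b9/s1 VC-HIT; vc=[11]
#9 0xb9→b11/s1 VC-HIT; vc=[9]

VC = [9]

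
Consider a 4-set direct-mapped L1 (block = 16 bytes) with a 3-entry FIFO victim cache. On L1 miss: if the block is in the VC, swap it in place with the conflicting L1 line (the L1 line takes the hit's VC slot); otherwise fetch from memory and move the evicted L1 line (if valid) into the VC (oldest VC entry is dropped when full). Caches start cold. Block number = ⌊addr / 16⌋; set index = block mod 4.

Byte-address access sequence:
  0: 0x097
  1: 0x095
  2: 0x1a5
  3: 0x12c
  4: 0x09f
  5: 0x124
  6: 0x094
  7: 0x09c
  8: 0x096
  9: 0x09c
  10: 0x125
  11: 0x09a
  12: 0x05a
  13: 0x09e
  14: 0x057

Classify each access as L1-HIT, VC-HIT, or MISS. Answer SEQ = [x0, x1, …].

  [0] addr=0x97 blk=9 s=1: MISS | VC []
  [1] addr=0x95 blk=9 s=1: L1-HIT | VC []
  [2] addr=0x1a5 blk=26 s=2: MISS | VC []
  [3] addr=0x12c blk=18 s=2: MISS | VC [26]
  [4] addr=0x9f blk=9 s=1: L1-HIT | VC [26]
  [5] addr=0x124 blk=18 s=2: L1-HIT | VC [26]
  [6] addr=0x94 blk=9 s=1: L1-HIT | VC [26]
  [7] addr=0x9c blk=9 s=1: L1-HIT | VC [26]
  [8] addr=0x96 blk=9 s=1: L1-HIT | VC [26]
  [9] addr=0x9c blk=9 s=1: L1-HIT | VC [26]
  [10] addr=0x125 blk=18 s=2: L1-HIT | VC [26]
  [11] addr=0x9a blk=9 s=1: L1-HIT | VC [26]
  [12] addr=0x5a blk=5 s=1: MISS | VC [26, 9]
  [13] addr=0x9e blk=9 s=1: VC-HIT | VC [26, 5]
  [14] addr=0x57 blk=5 s=1: VC-HIT | VC [26, 9]

SEQ = [MISS, L1-HIT, MISS, MISS, L1-HIT, L1-HIT, L1-HIT, L1-HIT, L1-HIT, L1-HIT, L1-HIT, L1-HIT, MISS, VC-HIT, VC-HIT]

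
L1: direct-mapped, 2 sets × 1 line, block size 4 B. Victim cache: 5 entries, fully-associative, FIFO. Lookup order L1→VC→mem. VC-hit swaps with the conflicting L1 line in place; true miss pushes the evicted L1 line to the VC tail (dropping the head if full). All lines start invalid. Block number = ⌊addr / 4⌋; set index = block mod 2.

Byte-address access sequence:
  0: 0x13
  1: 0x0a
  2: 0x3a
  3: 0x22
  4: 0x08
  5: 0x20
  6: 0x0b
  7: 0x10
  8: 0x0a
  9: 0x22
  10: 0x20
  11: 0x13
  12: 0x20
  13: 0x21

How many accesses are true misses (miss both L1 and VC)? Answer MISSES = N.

MISSES = 4

0: 0x13 (blk 4, set 0) → MISS  vc=[]
1: 0xa (blk 2, set 0) → MISS  vc=[4]
2: 0x3a (blk 14, set 0) → MISS  vc=[4, 2]
3: 0x22 (blk 8, set 0) → MISS  vc=[4, 2, 14]
4: 0x8 (blk 2, set 0) → VC-HIT  vc=[4, 8, 14]
5: 0x20 (blk 8, set 0) → VC-HIT  vc=[4, 2, 14]
6: 0xb (blk 2, set 0) → VC-HIT  vc=[4, 8, 14]
7: 0x10 (blk 4, set 0) → VC-HIT  vc=[2, 8, 14]
8: 0xa (blk 2, set 0) → VC-HIT  vc=[4, 8, 14]
9: 0x22 (blk 8, set 0) → VC-HIT  vc=[4, 2, 14]
10: 0x20 (blk 8, set 0) → L1-HIT  vc=[4, 2, 14]
11: 0x13 (blk 4, set 0) → VC-HIT  vc=[8, 2, 14]
12: 0x20 (blk 8, set 0) → VC-HIT  vc=[4, 2, 14]
13: 0x21 (blk 8, set 0) → L1-HIT  vc=[4, 2, 14]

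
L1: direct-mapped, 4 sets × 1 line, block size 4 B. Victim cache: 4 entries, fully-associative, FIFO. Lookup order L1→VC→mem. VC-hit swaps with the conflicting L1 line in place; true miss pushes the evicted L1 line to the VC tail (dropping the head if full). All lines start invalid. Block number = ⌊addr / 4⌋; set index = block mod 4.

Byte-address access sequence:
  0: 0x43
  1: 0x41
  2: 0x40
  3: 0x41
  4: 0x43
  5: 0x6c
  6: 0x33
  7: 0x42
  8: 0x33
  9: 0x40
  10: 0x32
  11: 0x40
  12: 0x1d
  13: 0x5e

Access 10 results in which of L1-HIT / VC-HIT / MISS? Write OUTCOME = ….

OUTCOME = VC-HIT

#0 0x43→b16/s0 MISS; vc=[]
#1 0x41→b16/s0 L1-HIT; vc=[]
#2 0x40→b16/s0 L1-HIT; vc=[]
#3 0x41→b16/s0 L1-HIT; vc=[]
#4 0x43→b16/s0 L1-HIT; vc=[]
#5 0x6c→b27/s3 MISS; vc=[]
#6 0x33→b12/s0 MISS; vc=[16]
#7 0x42→b16/s0 VC-HIT; vc=[12]
#8 0x33→b12/s0 VC-HIT; vc=[16]
#9 0x40→b16/s0 VC-HIT; vc=[12]
#10 0x32→b12/s0 VC-HIT; vc=[16]
#11 0x40→b16/s0 VC-HIT; vc=[12]
#12 0x1d→b7/s3 MISS; vc=[12,27]
#13 0x5e→b23/s3 MISS; vc=[12,27,7]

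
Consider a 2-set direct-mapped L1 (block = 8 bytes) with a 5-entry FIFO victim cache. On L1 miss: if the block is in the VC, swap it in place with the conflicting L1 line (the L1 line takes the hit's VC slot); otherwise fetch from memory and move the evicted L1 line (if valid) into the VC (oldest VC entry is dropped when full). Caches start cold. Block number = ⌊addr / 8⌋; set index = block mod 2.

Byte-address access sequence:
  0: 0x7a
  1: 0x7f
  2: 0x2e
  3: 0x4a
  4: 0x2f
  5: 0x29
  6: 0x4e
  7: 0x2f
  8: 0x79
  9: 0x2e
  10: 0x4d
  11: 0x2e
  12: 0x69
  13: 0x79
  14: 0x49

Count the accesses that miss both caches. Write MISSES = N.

#0 0x7a→b15/s1 MISS; vc=[]
#1 0x7f→b15/s1 L1-HIT; vc=[]
#2 0x2e→b5/s1 MISS; vc=[15]
#3 0x4a→b9/s1 MISS; vc=[15,5]
#4 0x2f→b5/s1 VC-HIT; vc=[15,9]
#5 0x29→b5/s1 L1-HIT; vc=[15,9]
#6 0x4e→b9/s1 VC-HIT; vc=[15,5]
#7 0x2f→b5/s1 VC-HIT; vc=[15,9]
#8 0x79→b15/s1 VC-HIT; vc=[5,9]
#9 0x2e→b5/s1 VC-HIT; vc=[15,9]
#10 0x4d→b9/s1 VC-HIT; vc=[15,5]
#11 0x2e→b5/s1 VC-HIT; vc=[15,9]
#12 0x69→b13/s1 MISS; vc=[15,9,5]
#13 0x79→b15/s1 VC-HIT; vc=[13,9,5]
#14 0x49→b9/s1 VC-HIT; vc=[13,15,5]

MISSES = 4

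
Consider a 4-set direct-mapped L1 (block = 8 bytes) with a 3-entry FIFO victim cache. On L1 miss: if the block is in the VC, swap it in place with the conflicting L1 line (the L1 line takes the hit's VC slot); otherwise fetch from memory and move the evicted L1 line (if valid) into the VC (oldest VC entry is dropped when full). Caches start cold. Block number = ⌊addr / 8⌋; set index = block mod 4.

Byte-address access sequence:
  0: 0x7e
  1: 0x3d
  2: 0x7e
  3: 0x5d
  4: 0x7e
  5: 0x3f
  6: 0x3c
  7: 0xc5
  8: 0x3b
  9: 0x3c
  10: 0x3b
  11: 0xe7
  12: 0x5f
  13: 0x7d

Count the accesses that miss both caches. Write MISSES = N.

MISSES = 5

0: 0x7e (blk 15, set 3) → MISS  vc=[]
1: 0x3d (blk 7, set 3) → MISS  vc=[15]
2: 0x7e (blk 15, set 3) → VC-HIT  vc=[7]
3: 0x5d (blk 11, set 3) → MISS  vc=[7, 15]
4: 0x7e (blk 15, set 3) → VC-HIT  vc=[7, 11]
5: 0x3f (blk 7, set 3) → VC-HIT  vc=[15, 11]
6: 0x3c (blk 7, set 3) → L1-HIT  vc=[15, 11]
7: 0xc5 (blk 24, set 0) → MISS  vc=[15, 11]
8: 0x3b (blk 7, set 3) → L1-HIT  vc=[15, 11]
9: 0x3c (blk 7, set 3) → L1-HIT  vc=[15, 11]
10: 0x3b (blk 7, set 3) → L1-HIT  vc=[15, 11]
11: 0xe7 (blk 28, set 0) → MISS  vc=[15, 11, 24]
12: 0x5f (blk 11, set 3) → VC-HIT  vc=[15, 7, 24]
13: 0x7d (blk 15, set 3) → VC-HIT  vc=[11, 7, 24]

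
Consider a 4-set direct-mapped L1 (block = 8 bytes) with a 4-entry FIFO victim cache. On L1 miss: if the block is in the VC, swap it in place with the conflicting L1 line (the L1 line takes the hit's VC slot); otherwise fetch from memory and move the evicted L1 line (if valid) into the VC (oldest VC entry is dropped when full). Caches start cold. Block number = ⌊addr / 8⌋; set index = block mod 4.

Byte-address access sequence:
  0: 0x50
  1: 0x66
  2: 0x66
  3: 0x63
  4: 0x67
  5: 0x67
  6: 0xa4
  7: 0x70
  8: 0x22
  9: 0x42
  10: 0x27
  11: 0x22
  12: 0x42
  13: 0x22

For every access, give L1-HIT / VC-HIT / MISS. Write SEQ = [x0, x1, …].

SEQ = [MISS, MISS, L1-HIT, L1-HIT, L1-HIT, L1-HIT, MISS, MISS, MISS, MISS, VC-HIT, L1-HIT, VC-HIT, VC-HIT]

0: 0x50 (blk 10, set 2) → MISS  vc=[]
1: 0x66 (blk 12, set 0) → MISS  vc=[]
2: 0x66 (blk 12, set 0) → L1-HIT  vc=[]
3: 0x63 (blk 12, set 0) → L1-HIT  vc=[]
4: 0x67 (blk 12, set 0) → L1-HIT  vc=[]
5: 0x67 (blk 12, set 0) → L1-HIT  vc=[]
6: 0xa4 (blk 20, set 0) → MISS  vc=[12]
7: 0x70 (blk 14, set 2) → MISS  vc=[12, 10]
8: 0x22 (blk 4, set 0) → MISS  vc=[12, 10, 20]
9: 0x42 (blk 8, set 0) → MISS  vc=[12, 10, 20, 4]
10: 0x27 (blk 4, set 0) → VC-HIT  vc=[12, 10, 20, 8]
11: 0x22 (blk 4, set 0) → L1-HIT  vc=[12, 10, 20, 8]
12: 0x42 (blk 8, set 0) → VC-HIT  vc=[12, 10, 20, 4]
13: 0x22 (blk 4, set 0) → VC-HIT  vc=[12, 10, 20, 8]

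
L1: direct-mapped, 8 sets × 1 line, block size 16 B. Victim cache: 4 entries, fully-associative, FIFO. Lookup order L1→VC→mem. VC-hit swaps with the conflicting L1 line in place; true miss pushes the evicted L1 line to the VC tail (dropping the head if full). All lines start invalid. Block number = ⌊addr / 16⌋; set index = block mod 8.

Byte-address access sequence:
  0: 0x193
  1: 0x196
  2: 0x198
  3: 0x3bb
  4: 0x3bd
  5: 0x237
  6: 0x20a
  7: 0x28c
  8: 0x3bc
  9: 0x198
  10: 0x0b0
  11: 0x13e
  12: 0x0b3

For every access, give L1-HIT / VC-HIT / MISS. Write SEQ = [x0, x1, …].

SEQ = [MISS, L1-HIT, L1-HIT, MISS, L1-HIT, MISS, MISS, MISS, VC-HIT, L1-HIT, MISS, MISS, VC-HIT]

0: 0x193 (blk 25, set 1) → MISS  vc=[]
1: 0x196 (blk 25, set 1) → L1-HIT  vc=[]
2: 0x198 (blk 25, set 1) → L1-HIT  vc=[]
3: 0x3bb (blk 59, set 3) → MISS  vc=[]
4: 0x3bd (blk 59, set 3) → L1-HIT  vc=[]
5: 0x237 (blk 35, set 3) → MISS  vc=[59]
6: 0x20a (blk 32, set 0) → MISS  vc=[59]
7: 0x28c (blk 40, set 0) → MISS  vc=[59, 32]
8: 0x3bc (blk 59, set 3) → VC-HIT  vc=[35, 32]
9: 0x198 (blk 25, set 1) → L1-HIT  vc=[35, 32]
10: 0xb0 (blk 11, set 3) → MISS  vc=[35, 32, 59]
11: 0x13e (blk 19, set 3) → MISS  vc=[35, 32, 59, 11]
12: 0xb3 (blk 11, set 3) → VC-HIT  vc=[35, 32, 59, 19]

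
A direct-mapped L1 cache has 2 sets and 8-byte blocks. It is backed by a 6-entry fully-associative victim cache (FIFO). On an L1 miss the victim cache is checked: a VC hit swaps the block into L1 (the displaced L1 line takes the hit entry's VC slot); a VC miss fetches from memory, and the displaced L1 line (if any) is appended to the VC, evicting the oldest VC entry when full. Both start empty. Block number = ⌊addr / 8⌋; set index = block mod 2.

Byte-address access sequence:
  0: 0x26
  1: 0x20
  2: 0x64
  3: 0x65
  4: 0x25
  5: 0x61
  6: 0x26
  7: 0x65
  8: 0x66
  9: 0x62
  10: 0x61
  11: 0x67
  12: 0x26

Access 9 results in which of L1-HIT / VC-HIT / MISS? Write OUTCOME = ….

0: 0x26 (blk 4, set 0) → MISS  vc=[]
1: 0x20 (blk 4, set 0) → L1-HIT  vc=[]
2: 0x64 (blk 12, set 0) → MISS  vc=[4]
3: 0x65 (blk 12, set 0) → L1-HIT  vc=[4]
4: 0x25 (blk 4, set 0) → VC-HIT  vc=[12]
5: 0x61 (blk 12, set 0) → VC-HIT  vc=[4]
6: 0x26 (blk 4, set 0) → VC-HIT  vc=[12]
7: 0x65 (blk 12, set 0) → VC-HIT  vc=[4]
8: 0x66 (blk 12, set 0) → L1-HIT  vc=[4]
9: 0x62 (blk 12, set 0) → L1-HIT  vc=[4]
10: 0x61 (blk 12, set 0) → L1-HIT  vc=[4]
11: 0x67 (blk 12, set 0) → L1-HIT  vc=[4]
12: 0x26 (blk 4, set 0) → VC-HIT  vc=[12]

OUTCOME = L1-HIT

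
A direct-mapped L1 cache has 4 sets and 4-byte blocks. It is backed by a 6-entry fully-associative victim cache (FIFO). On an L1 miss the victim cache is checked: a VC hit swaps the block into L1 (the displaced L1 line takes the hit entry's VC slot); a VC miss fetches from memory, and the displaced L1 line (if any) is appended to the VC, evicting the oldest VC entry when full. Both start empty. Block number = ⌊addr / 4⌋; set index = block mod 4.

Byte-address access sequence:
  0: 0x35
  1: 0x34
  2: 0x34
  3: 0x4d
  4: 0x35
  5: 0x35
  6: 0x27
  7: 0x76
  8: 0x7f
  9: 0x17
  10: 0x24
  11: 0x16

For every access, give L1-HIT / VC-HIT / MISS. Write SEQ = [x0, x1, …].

SEQ = [MISS, L1-HIT, L1-HIT, MISS, L1-HIT, L1-HIT, MISS, MISS, MISS, MISS, VC-HIT, VC-HIT]

0: 0x35 (blk 13, set 1) → MISS  vc=[]
1: 0x34 (blk 13, set 1) → L1-HIT  vc=[]
2: 0x34 (blk 13, set 1) → L1-HIT  vc=[]
3: 0x4d (blk 19, set 3) → MISS  vc=[]
4: 0x35 (blk 13, set 1) → L1-HIT  vc=[]
5: 0x35 (blk 13, set 1) → L1-HIT  vc=[]
6: 0x27 (blk 9, set 1) → MISS  vc=[13]
7: 0x76 (blk 29, set 1) → MISS  vc=[13, 9]
8: 0x7f (blk 31, set 3) → MISS  vc=[13, 9, 19]
9: 0x17 (blk 5, set 1) → MISS  vc=[13, 9, 19, 29]
10: 0x24 (blk 9, set 1) → VC-HIT  vc=[13, 5, 19, 29]
11: 0x16 (blk 5, set 1) → VC-HIT  vc=[13, 9, 19, 29]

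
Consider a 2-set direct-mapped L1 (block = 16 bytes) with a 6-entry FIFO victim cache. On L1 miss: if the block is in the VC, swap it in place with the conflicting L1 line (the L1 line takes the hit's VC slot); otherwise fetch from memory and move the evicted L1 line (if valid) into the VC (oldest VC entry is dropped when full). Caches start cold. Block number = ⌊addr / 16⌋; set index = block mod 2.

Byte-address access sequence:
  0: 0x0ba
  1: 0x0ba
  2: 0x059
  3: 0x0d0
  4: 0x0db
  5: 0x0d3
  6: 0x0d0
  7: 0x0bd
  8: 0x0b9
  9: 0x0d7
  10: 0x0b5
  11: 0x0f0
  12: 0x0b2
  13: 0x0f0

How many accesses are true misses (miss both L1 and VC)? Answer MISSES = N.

MISSES = 4

  [0] addr=0xba blk=11 s=1: MISS | VC []
  [1] addr=0xba blk=11 s=1: L1-HIT | VC []
  [2] addr=0x59 blk=5 s=1: MISS | VC [11]
  [3] addr=0xd0 blk=13 s=1: MISS | VC [11, 5]
  [4] addr=0xdb blk=13 s=1: L1-HIT | VC [11, 5]
  [5] addr=0xd3 blk=13 s=1: L1-HIT | VC [11, 5]
  [6] addr=0xd0 blk=13 s=1: L1-HIT | VC [11, 5]
  [7] addr=0xbd blk=11 s=1: VC-HIT | VC [13, 5]
  [8] addr=0xb9 blk=11 s=1: L1-HIT | VC [13, 5]
  [9] addr=0xd7 blk=13 s=1: VC-HIT | VC [11, 5]
  [10] addr=0xb5 blk=11 s=1: VC-HIT | VC [13, 5]
  [11] addr=0xf0 blk=15 s=1: MISS | VC [13, 5, 11]
  [12] addr=0xb2 blk=11 s=1: VC-HIT | VC [13, 5, 15]
  [13] addr=0xf0 blk=15 s=1: VC-HIT | VC [13, 5, 11]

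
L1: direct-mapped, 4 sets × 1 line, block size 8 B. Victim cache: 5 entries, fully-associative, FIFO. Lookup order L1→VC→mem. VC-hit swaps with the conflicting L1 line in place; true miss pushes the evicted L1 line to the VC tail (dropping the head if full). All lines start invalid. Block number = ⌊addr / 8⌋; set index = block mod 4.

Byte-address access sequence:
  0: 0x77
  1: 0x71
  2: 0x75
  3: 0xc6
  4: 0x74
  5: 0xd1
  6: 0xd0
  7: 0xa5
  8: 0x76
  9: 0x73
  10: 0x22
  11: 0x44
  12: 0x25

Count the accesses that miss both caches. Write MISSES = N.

#0 0x77→b14/s2 MISS; vc=[]
#1 0x71→b14/s2 L1-HIT; vc=[]
#2 0x75→b14/s2 L1-HIT; vc=[]
#3 0xc6→b24/s0 MISS; vc=[]
#4 0x74→b14/s2 L1-HIT; vc=[]
#5 0xd1→b26/s2 MISS; vc=[14]
#6 0xd0→b26/s2 L1-HIT; vc=[14]
#7 0xa5→b20/s0 MISS; vc=[14,24]
#8 0x76→b14/s2 VC-HIT; vc=[26,24]
#9 0x73→b14/s2 L1-HIT; vc=[26,24]
#10 0x22→b4/s0 MISS; vc=[26,24,20]
#11 0x44→b8/s0 MISS; vc=[26,24,20,4]
#12 0x25→b4/s0 VC-HIT; vc=[26,24,20,8]

MISSES = 6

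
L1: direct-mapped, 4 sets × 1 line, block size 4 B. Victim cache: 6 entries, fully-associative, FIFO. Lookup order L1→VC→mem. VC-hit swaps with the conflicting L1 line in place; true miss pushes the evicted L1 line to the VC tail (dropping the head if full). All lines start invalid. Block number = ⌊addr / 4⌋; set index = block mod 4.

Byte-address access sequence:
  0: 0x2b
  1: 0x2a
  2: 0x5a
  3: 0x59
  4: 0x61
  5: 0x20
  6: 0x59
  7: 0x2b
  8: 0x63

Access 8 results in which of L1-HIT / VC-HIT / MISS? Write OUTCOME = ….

OUTCOME = VC-HIT

0: 0x2b (blk 10, set 2) → MISS  vc=[]
1: 0x2a (blk 10, set 2) → L1-HIT  vc=[]
2: 0x5a (blk 22, set 2) → MISS  vc=[10]
3: 0x59 (blk 22, set 2) → L1-HIT  vc=[10]
4: 0x61 (blk 24, set 0) → MISS  vc=[10]
5: 0x20 (blk 8, set 0) → MISS  vc=[10, 24]
6: 0x59 (blk 22, set 2) → L1-HIT  vc=[10, 24]
7: 0x2b (blk 10, set 2) → VC-HIT  vc=[22, 24]
8: 0x63 (blk 24, set 0) → VC-HIT  vc=[22, 8]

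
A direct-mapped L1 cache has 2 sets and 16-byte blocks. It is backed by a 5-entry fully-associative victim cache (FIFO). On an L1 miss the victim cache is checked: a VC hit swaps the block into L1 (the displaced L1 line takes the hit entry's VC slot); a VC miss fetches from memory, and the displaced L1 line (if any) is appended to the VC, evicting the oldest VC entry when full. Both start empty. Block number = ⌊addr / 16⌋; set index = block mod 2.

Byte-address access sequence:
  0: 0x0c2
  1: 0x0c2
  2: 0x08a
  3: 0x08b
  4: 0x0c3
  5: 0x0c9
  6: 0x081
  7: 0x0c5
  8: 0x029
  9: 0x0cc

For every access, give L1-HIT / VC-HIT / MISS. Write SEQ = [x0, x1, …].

#0 0xc2→b12/s0 MISS; vc=[]
#1 0xc2→b12/s0 L1-HIT; vc=[]
#2 0x8a→b8/s0 MISS; vc=[12]
#3 0x8b→b8/s0 L1-HIT; vc=[12]
#4 0xc3→b12/s0 VC-HIT; vc=[8]
#5 0xc9→b12/s0 L1-HIT; vc=[8]
#6 0x81→b8/s0 VC-HIT; vc=[12]
#7 0xc5→b12/s0 VC-HIT; vc=[8]
#8 0x29→b2/s0 MISS; vc=[8,12]
#9 0xcc→b12/s0 VC-HIT; vc=[8,2]

SEQ = [MISS, L1-HIT, MISS, L1-HIT, VC-HIT, L1-HIT, VC-HIT, VC-HIT, MISS, VC-HIT]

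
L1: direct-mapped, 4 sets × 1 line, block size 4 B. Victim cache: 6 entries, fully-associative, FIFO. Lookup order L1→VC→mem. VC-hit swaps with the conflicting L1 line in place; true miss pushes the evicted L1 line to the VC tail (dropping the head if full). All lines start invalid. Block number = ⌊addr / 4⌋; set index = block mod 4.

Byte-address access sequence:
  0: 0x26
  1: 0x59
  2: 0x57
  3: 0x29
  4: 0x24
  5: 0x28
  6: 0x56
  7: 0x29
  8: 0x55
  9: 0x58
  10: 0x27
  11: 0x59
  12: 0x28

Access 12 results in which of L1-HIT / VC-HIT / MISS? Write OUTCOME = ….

0: 0x26 (blk 9, set 1) → MISS  vc=[]
1: 0x59 (blk 22, set 2) → MISS  vc=[]
2: 0x57 (blk 21, set 1) → MISS  vc=[9]
3: 0x29 (blk 10, set 2) → MISS  vc=[9, 22]
4: 0x24 (blk 9, set 1) → VC-HIT  vc=[21, 22]
5: 0x28 (blk 10, set 2) → L1-HIT  vc=[21, 22]
6: 0x56 (blk 21, set 1) → VC-HIT  vc=[9, 22]
7: 0x29 (blk 10, set 2) → L1-HIT  vc=[9, 22]
8: 0x55 (blk 21, set 1) → L1-HIT  vc=[9, 22]
9: 0x58 (blk 22, set 2) → VC-HIT  vc=[9, 10]
10: 0x27 (blk 9, set 1) → VC-HIT  vc=[21, 10]
11: 0x59 (blk 22, set 2) → L1-HIT  vc=[21, 10]
12: 0x28 (blk 10, set 2) → VC-HIT  vc=[21, 22]

OUTCOME = VC-HIT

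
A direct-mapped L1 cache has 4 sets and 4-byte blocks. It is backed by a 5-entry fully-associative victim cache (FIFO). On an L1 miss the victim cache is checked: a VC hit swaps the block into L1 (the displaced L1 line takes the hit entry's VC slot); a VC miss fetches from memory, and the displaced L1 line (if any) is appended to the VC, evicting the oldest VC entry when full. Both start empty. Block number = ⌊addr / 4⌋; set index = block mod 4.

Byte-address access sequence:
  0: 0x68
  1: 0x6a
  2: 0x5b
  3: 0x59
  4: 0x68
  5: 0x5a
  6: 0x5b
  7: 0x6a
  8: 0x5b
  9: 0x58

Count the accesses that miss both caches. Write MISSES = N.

MISSES = 2

  [0] addr=0x68 blk=26 s=2: MISS | VC []
  [1] addr=0x6a blk=26 s=2: L1-HIT | VC []
  [2] addr=0x5b blk=22 s=2: MISS | VC [26]
  [3] addr=0x59 blk=22 s=2: L1-HIT | VC [26]
  [4] addr=0x68 blk=26 s=2: VC-HIT | VC [22]
  [5] addr=0x5a blk=22 s=2: VC-HIT | VC [26]
  [6] addr=0x5b blk=22 s=2: L1-HIT | VC [26]
  [7] addr=0x6a blk=26 s=2: VC-HIT | VC [22]
  [8] addr=0x5b blk=22 s=2: VC-HIT | VC [26]
  [9] addr=0x58 blk=22 s=2: L1-HIT | VC [26]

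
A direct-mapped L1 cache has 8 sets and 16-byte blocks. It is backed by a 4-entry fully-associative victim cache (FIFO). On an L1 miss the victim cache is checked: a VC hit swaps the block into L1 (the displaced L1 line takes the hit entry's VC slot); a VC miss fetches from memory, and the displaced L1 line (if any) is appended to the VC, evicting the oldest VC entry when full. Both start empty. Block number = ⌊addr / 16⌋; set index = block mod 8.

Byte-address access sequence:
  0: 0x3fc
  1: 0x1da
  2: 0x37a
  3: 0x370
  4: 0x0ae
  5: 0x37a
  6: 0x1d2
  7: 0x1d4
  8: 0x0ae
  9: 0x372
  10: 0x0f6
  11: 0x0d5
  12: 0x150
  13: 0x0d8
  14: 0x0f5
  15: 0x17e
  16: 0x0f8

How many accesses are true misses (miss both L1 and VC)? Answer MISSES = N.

MISSES = 8

#0 0x3fc→b63/s7 MISS; vc=[]
#1 0x1da→b29/s5 MISS; vc=[]
#2 0x37a→b55/s7 MISS; vc=[63]
#3 0x370→b55/s7 L1-HIT; vc=[63]
#4 0xae→b10/s2 MISS; vc=[63]
#5 0x37a→b55/s7 L1-HIT; vc=[63]
#6 0x1d2→b29/s5 L1-HIT; vc=[63]
#7 0x1d4→b29/s5 L1-HIT; vc=[63]
#8 0xae→b10/s2 L1-HIT; vc=[63]
#9 0x372→b55/s7 L1-HIT; vc=[63]
#10 0xf6→b15/s7 MISS; vc=[63,55]
#11 0xd5→b13/s5 MISS; vc=[63,55,29]
#12 0x150→b21/s5 MISS; vc=[63,55,29,13]
#13 0xd8→b13/s5 VC-HIT; vc=[63,55,29,21]
#14 0xf5→b15/s7 L1-HIT; vc=[63,55,29,21]
#15 0x17e→b23/s7 MISS; vc=[55,29,21,15]
#16 0xf8→b15/s7 VC-HIT; vc=[55,29,21,23]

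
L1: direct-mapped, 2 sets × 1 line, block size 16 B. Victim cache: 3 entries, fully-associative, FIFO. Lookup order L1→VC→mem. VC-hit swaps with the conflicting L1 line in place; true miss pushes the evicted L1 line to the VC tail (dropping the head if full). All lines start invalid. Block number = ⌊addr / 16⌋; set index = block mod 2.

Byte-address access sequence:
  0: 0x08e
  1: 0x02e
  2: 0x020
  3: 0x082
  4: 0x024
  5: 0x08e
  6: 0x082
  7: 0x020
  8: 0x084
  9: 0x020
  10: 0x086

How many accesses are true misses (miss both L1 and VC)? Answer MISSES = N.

MISSES = 2

0: 0x8e (blk 8, set 0) → MISS  vc=[]
1: 0x2e (blk 2, set 0) → MISS  vc=[8]
2: 0x20 (blk 2, set 0) → L1-HIT  vc=[8]
3: 0x82 (blk 8, set 0) → VC-HIT  vc=[2]
4: 0x24 (blk 2, set 0) → VC-HIT  vc=[8]
5: 0x8e (blk 8, set 0) → VC-HIT  vc=[2]
6: 0x82 (blk 8, set 0) → L1-HIT  vc=[2]
7: 0x20 (blk 2, set 0) → VC-HIT  vc=[8]
8: 0x84 (blk 8, set 0) → VC-HIT  vc=[2]
9: 0x20 (blk 2, set 0) → VC-HIT  vc=[8]
10: 0x86 (blk 8, set 0) → VC-HIT  vc=[2]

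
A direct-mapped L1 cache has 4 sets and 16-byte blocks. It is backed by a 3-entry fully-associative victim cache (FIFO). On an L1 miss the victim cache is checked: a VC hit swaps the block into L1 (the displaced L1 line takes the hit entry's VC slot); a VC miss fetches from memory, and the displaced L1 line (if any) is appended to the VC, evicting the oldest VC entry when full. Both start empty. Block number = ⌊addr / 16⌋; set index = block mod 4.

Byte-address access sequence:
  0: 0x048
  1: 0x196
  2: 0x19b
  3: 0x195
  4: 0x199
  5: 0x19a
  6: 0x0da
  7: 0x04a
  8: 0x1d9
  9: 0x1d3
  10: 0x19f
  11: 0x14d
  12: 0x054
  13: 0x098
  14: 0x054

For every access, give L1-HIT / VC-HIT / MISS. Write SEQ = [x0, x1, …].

SEQ = [MISS, MISS, L1-HIT, L1-HIT, L1-HIT, L1-HIT, MISS, L1-HIT, MISS, L1-HIT, VC-HIT, MISS, MISS, MISS, VC-HIT]

#0 0x48→b4/s0 MISS; vc=[]
#1 0x196→b25/s1 MISS; vc=[]
#2 0x19b→b25/s1 L1-HIT; vc=[]
#3 0x195→b25/s1 L1-HIT; vc=[]
#4 0x199→b25/s1 L1-HIT; vc=[]
#5 0x19a→b25/s1 L1-HIT; vc=[]
#6 0xda→b13/s1 MISS; vc=[25]
#7 0x4a→b4/s0 L1-HIT; vc=[25]
#8 0x1d9→b29/s1 MISS; vc=[25,13]
#9 0x1d3→b29/s1 L1-HIT; vc=[25,13]
#10 0x19f→b25/s1 VC-HIT; vc=[29,13]
#11 0x14d→b20/s0 MISS; vc=[29,13,4]
#12 0x54→b5/s1 MISS; vc=[13,4,25]
#13 0x98→b9/s1 MISS; vc=[4,25,5]
#14 0x54→b5/s1 VC-HIT; vc=[4,25,9]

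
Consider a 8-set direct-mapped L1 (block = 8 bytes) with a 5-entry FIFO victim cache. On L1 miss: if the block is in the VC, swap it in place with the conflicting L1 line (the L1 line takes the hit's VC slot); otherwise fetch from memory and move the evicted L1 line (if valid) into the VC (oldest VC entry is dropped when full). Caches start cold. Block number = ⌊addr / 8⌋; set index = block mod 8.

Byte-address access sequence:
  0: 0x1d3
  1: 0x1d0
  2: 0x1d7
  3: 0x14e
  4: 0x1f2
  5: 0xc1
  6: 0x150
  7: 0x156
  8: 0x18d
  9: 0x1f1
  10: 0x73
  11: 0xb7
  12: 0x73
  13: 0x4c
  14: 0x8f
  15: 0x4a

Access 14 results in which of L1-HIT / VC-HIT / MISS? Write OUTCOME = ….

#0 0x1d3→b58/s2 MISS; vc=[]
#1 0x1d0→b58/s2 L1-HIT; vc=[]
#2 0x1d7→b58/s2 L1-HIT; vc=[]
#3 0x14e→b41/s1 MISS; vc=[]
#4 0x1f2→b62/s6 MISS; vc=[]
#5 0xc1→b24/s0 MISS; vc=[]
#6 0x150→b42/s2 MISS; vc=[58]
#7 0x156→b42/s2 L1-HIT; vc=[58]
#8 0x18d→b49/s1 MISS; vc=[58,41]
#9 0x1f1→b62/s6 L1-HIT; vc=[58,41]
#10 0x73→b14/s6 MISS; vc=[58,41,62]
#11 0xb7→b22/s6 MISS; vc=[58,41,62,14]
#12 0x73→b14/s6 VC-HIT; vc=[58,41,62,22]
#13 0x4c→b9/s1 MISS; vc=[58,41,62,22,49]
#14 0x8f→b17/s1 MISS; vc=[41,62,22,49,9]
#15 0x4a→b9/s1 VC-HIT; vc=[41,62,22,49,17]

OUTCOME = MISS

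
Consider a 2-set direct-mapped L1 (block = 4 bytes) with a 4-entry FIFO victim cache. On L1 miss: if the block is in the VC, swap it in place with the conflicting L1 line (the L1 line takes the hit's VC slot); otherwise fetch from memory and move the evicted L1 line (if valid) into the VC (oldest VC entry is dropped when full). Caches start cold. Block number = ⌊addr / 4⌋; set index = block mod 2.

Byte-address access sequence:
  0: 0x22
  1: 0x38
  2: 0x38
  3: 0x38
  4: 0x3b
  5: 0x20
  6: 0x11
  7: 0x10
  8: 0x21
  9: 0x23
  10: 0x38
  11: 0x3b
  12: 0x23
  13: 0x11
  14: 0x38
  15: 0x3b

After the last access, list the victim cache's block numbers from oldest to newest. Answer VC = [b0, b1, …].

0: 0x22 (blk 8, set 0) → MISS  vc=[]
1: 0x38 (blk 14, set 0) → MISS  vc=[8]
2: 0x38 (blk 14, set 0) → L1-HIT  vc=[8]
3: 0x38 (blk 14, set 0) → L1-HIT  vc=[8]
4: 0x3b (blk 14, set 0) → L1-HIT  vc=[8]
5: 0x20 (blk 8, set 0) → VC-HIT  vc=[14]
6: 0x11 (blk 4, set 0) → MISS  vc=[14, 8]
7: 0x10 (blk 4, set 0) → L1-HIT  vc=[14, 8]
8: 0x21 (blk 8, set 0) → VC-HIT  vc=[14, 4]
9: 0x23 (blk 8, set 0) → L1-HIT  vc=[14, 4]
10: 0x38 (blk 14, set 0) → VC-HIT  vc=[8, 4]
11: 0x3b (blk 14, set 0) → L1-HIT  vc=[8, 4]
12: 0x23 (blk 8, set 0) → VC-HIT  vc=[14, 4]
13: 0x11 (blk 4, set 0) → VC-HIT  vc=[14, 8]
14: 0x38 (blk 14, set 0) → VC-HIT  vc=[4, 8]
15: 0x3b (blk 14, set 0) → L1-HIT  vc=[4, 8]

VC = [4, 8]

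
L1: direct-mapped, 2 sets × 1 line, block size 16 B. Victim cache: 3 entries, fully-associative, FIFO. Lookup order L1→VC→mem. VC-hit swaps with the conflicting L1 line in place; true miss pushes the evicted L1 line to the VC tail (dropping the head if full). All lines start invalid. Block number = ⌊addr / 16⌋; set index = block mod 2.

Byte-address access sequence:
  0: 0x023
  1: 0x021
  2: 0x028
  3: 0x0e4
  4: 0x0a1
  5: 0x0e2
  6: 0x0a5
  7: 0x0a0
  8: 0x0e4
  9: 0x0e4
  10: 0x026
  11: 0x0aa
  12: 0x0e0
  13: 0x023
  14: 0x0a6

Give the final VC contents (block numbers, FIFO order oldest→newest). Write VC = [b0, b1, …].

VC = [2, 14]

0: 0x23 (blk 2, set 0) → MISS  vc=[]
1: 0x21 (blk 2, set 0) → L1-HIT  vc=[]
2: 0x28 (blk 2, set 0) → L1-HIT  vc=[]
3: 0xe4 (blk 14, set 0) → MISS  vc=[2]
4: 0xa1 (blk 10, set 0) → MISS  vc=[2, 14]
5: 0xe2 (blk 14, set 0) → VC-HIT  vc=[2, 10]
6: 0xa5 (blk 10, set 0) → VC-HIT  vc=[2, 14]
7: 0xa0 (blk 10, set 0) → L1-HIT  vc=[2, 14]
8: 0xe4 (blk 14, set 0) → VC-HIT  vc=[2, 10]
9: 0xe4 (blk 14, set 0) → L1-HIT  vc=[2, 10]
10: 0x26 (blk 2, set 0) → VC-HIT  vc=[14, 10]
11: 0xaa (blk 10, set 0) → VC-HIT  vc=[14, 2]
12: 0xe0 (blk 14, set 0) → VC-HIT  vc=[10, 2]
13: 0x23 (blk 2, set 0) → VC-HIT  vc=[10, 14]
14: 0xa6 (blk 10, set 0) → VC-HIT  vc=[2, 14]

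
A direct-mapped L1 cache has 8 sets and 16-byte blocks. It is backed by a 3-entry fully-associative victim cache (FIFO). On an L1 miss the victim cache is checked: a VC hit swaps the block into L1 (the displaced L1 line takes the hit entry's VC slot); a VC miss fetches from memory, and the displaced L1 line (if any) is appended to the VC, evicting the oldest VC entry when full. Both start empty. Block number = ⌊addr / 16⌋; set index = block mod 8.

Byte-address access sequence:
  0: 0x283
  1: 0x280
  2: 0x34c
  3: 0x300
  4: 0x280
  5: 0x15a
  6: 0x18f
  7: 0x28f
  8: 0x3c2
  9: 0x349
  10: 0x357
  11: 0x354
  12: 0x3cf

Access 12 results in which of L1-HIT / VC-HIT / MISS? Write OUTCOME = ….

OUTCOME = VC-HIT

#0 0x283→b40/s0 MISS; vc=[]
#1 0x280→b40/s0 L1-HIT; vc=[]
#2 0x34c→b52/s4 MISS; vc=[]
#3 0x300→b48/s0 MISS; vc=[40]
#4 0x280→b40/s0 VC-HIT; vc=[48]
#5 0x15a→b21/s5 MISS; vc=[48]
#6 0x18f→b24/s0 MISS; vc=[48,40]
#7 0x28f→b40/s0 VC-HIT; vc=[48,24]
#8 0x3c2→b60/s4 MISS; vc=[48,24,52]
#9 0x349→b52/s4 VC-HIT; vc=[48,24,60]
#10 0x357→b53/s5 MISS; vc=[24,60,21]
#11 0x354→b53/s5 L1-HIT; vc=[24,60,21]
#12 0x3cf→b60/s4 VC-HIT; vc=[24,52,21]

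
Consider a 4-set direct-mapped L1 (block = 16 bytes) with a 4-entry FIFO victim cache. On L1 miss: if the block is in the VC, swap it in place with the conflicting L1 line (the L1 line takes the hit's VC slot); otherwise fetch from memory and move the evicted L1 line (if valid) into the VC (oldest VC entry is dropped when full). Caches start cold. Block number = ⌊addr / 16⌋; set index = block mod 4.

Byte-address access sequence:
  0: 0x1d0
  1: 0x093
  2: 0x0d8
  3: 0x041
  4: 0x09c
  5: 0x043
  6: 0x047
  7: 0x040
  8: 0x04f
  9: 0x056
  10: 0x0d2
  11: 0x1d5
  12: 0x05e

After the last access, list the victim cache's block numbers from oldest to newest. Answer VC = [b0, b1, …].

#0 0x1d0→b29/s1 MISS; vc=[]
#1 0x93→b9/s1 MISS; vc=[29]
#2 0xd8→b13/s1 MISS; vc=[29,9]
#3 0x41→b4/s0 MISS; vc=[29,9]
#4 0x9c→b9/s1 VC-HIT; vc=[29,13]
#5 0x43→b4/s0 L1-HIT; vc=[29,13]
#6 0x47→b4/s0 L1-HIT; vc=[29,13]
#7 0x40→b4/s0 L1-HIT; vc=[29,13]
#8 0x4f→b4/s0 L1-HIT; vc=[29,13]
#9 0x56→b5/s1 MISS; vc=[29,13,9]
#10 0xd2→b13/s1 VC-HIT; vc=[29,5,9]
#11 0x1d5→b29/s1 VC-HIT; vc=[13,5,9]
#12 0x5e→b5/s1 VC-HIT; vc=[13,29,9]

VC = [13, 29, 9]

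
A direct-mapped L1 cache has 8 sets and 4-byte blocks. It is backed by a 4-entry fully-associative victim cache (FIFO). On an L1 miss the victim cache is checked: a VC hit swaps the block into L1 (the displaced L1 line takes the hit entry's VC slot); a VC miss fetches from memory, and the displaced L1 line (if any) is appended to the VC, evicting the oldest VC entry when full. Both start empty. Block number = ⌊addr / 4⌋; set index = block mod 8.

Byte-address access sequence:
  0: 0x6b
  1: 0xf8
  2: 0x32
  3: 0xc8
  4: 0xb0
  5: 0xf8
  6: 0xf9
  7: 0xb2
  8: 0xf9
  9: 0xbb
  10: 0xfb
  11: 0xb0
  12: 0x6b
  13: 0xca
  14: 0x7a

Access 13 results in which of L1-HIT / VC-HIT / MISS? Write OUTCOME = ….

OUTCOME = VC-HIT

0: 0x6b (blk 26, set 2) → MISS  vc=[]
1: 0xf8 (blk 62, set 6) → MISS  vc=[]
2: 0x32 (blk 12, set 4) → MISS  vc=[]
3: 0xc8 (blk 50, set 2) → MISS  vc=[26]
4: 0xb0 (blk 44, set 4) → MISS  vc=[26, 12]
5: 0xf8 (blk 62, set 6) → L1-HIT  vc=[26, 12]
6: 0xf9 (blk 62, set 6) → L1-HIT  vc=[26, 12]
7: 0xb2 (blk 44, set 4) → L1-HIT  vc=[26, 12]
8: 0xf9 (blk 62, set 6) → L1-HIT  vc=[26, 12]
9: 0xbb (blk 46, set 6) → MISS  vc=[26, 12, 62]
10: 0xfb (blk 62, set 6) → VC-HIT  vc=[26, 12, 46]
11: 0xb0 (blk 44, set 4) → L1-HIT  vc=[26, 12, 46]
12: 0x6b (blk 26, set 2) → VC-HIT  vc=[50, 12, 46]
13: 0xca (blk 50, set 2) → VC-HIT  vc=[26, 12, 46]
14: 0x7a (blk 30, set 6) → MISS  vc=[26, 12, 46, 62]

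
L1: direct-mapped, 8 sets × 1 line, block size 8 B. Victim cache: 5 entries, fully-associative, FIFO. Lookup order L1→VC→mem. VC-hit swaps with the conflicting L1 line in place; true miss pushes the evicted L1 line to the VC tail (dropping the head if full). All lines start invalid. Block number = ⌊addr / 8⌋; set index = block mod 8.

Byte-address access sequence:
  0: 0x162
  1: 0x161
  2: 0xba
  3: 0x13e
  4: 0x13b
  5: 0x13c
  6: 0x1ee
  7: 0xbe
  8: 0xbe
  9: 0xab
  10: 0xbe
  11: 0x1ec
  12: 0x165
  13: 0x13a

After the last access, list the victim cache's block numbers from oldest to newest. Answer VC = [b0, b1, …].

VC = [23, 21]

#0 0x162→b44/s4 MISS; vc=[]
#1 0x161→b44/s4 L1-HIT; vc=[]
#2 0xba→b23/s7 MISS; vc=[]
#3 0x13e→b39/s7 MISS; vc=[23]
#4 0x13b→b39/s7 L1-HIT; vc=[23]
#5 0x13c→b39/s7 L1-HIT; vc=[23]
#6 0x1ee→b61/s5 MISS; vc=[23]
#7 0xbe→b23/s7 VC-HIT; vc=[39]
#8 0xbe→b23/s7 L1-HIT; vc=[39]
#9 0xab→b21/s5 MISS; vc=[39,61]
#10 0xbe→b23/s7 L1-HIT; vc=[39,61]
#11 0x1ec→b61/s5 VC-HIT; vc=[39,21]
#12 0x165→b44/s4 L1-HIT; vc=[39,21]
#13 0x13a→b39/s7 VC-HIT; vc=[23,21]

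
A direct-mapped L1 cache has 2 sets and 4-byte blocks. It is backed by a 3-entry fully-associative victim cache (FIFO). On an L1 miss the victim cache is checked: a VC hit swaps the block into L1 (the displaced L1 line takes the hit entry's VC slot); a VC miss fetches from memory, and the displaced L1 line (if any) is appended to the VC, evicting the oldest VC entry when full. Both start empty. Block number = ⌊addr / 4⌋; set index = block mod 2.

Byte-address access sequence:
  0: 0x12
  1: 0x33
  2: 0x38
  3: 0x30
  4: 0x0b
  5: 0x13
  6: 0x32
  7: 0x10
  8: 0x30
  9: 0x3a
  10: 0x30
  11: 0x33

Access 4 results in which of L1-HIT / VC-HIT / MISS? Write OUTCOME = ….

OUTCOME = MISS

#0 0x12→b4/s0 MISS; vc=[]
#1 0x33→b12/s0 MISS; vc=[4]
#2 0x38→b14/s0 MISS; vc=[4,12]
#3 0x30→b12/s0 VC-HIT; vc=[4,14]
#4 0xb→b2/s0 MISS; vc=[4,14,12]
#5 0x13→b4/s0 VC-HIT; vc=[2,14,12]
#6 0x32→b12/s0 VC-HIT; vc=[2,14,4]
#7 0x10→b4/s0 VC-HIT; vc=[2,14,12]
#8 0x30→b12/s0 VC-HIT; vc=[2,14,4]
#9 0x3a→b14/s0 VC-HIT; vc=[2,12,4]
#10 0x30→b12/s0 VC-HIT; vc=[2,14,4]
#11 0x33→b12/s0 L1-HIT; vc=[2,14,4]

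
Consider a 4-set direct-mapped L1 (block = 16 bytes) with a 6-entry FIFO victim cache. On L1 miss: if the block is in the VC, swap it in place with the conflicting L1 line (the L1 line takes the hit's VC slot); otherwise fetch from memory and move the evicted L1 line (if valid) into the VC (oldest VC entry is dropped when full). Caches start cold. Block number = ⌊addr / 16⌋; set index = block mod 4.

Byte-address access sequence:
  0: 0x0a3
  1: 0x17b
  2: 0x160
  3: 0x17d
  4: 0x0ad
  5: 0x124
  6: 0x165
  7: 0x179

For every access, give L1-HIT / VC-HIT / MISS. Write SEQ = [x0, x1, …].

  [0] addr=0xa3 blk=10 s=2: MISS | VC []
  [1] addr=0x17b blk=23 s=3: MISS | VC []
  [2] addr=0x160 blk=22 s=2: MISS | VC [10]
  [3] addr=0x17d blk=23 s=3: L1-HIT | VC [10]
  [4] addr=0xad blk=10 s=2: VC-HIT | VC [22]
  [5] addr=0x124 blk=18 s=2: MISS | VC [22, 10]
  [6] addr=0x165 blk=22 s=2: VC-HIT | VC [18, 10]
  [7] addr=0x179 blk=23 s=3: L1-HIT | VC [18, 10]

SEQ = [MISS, MISS, MISS, L1-HIT, VC-HIT, MISS, VC-HIT, L1-HIT]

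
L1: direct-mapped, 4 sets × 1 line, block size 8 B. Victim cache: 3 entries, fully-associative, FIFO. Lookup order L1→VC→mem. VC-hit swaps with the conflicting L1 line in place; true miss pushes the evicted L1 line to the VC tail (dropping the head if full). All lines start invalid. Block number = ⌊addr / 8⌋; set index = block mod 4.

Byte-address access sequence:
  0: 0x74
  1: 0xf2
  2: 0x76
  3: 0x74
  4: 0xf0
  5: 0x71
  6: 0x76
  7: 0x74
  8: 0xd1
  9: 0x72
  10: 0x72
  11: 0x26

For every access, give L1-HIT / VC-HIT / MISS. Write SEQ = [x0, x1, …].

  [0] addr=0x74 blk=14 s=2: MISS | VC []
  [1] addr=0xf2 blk=30 s=2: MISS | VC [14]
  [2] addr=0x76 blk=14 s=2: VC-HIT | VC [30]
  [3] addr=0x74 blk=14 s=2: L1-HIT | VC [30]
  [4] addr=0xf0 blk=30 s=2: VC-HIT | VC [14]
  [5] addr=0x71 blk=14 s=2: VC-HIT | VC [30]
  [6] addr=0x76 blk=14 s=2: L1-HIT | VC [30]
  [7] addr=0x74 blk=14 s=2: L1-HIT | VC [30]
  [8] addr=0xd1 blk=26 s=2: MISS | VC [30, 14]
  [9] addr=0x72 blk=14 s=2: VC-HIT | VC [30, 26]
  [10] addr=0x72 blk=14 s=2: L1-HIT | VC [30, 26]
  [11] addr=0x26 blk=4 s=0: MISS | VC [30, 26]

SEQ = [MISS, MISS, VC-HIT, L1-HIT, VC-HIT, VC-HIT, L1-HIT, L1-HIT, MISS, VC-HIT, L1-HIT, MISS]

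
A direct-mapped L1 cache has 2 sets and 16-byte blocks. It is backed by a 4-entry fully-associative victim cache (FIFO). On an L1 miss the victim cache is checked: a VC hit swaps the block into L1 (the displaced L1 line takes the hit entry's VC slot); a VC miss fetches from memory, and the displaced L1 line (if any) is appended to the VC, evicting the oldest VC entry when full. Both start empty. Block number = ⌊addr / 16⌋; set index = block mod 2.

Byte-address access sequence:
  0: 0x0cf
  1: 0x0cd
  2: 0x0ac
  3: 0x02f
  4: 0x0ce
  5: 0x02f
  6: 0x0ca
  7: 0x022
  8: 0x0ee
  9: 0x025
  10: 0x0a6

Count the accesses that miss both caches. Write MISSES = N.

#0 0xcf→b12/s0 MISS; vc=[]
#1 0xcd→b12/s0 L1-HIT; vc=[]
#2 0xac→b10/s0 MISS; vc=[12]
#3 0x2f→b2/s0 MISS; vc=[12,10]
#4 0xce→b12/s0 VC-HIT; vc=[2,10]
#5 0x2f→b2/s0 VC-HIT; vc=[12,10]
#6 0xca→b12/s0 VC-HIT; vc=[2,10]
#7 0x22→b2/s0 VC-HIT; vc=[12,10]
#8 0xee→b14/s0 MISS; vc=[12,10,2]
#9 0x25→b2/s0 VC-HIT; vc=[12,10,14]
#10 0xa6→b10/s0 VC-HIT; vc=[12,2,14]

MISSES = 4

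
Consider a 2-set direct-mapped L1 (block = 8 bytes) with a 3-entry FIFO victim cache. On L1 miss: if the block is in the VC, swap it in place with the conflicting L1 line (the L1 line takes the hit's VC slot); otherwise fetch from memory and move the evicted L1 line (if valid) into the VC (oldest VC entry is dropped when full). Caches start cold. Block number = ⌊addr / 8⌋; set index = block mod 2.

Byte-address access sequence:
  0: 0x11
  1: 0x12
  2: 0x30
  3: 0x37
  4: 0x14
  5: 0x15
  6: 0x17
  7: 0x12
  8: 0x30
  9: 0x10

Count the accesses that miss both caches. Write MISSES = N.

0: 0x11 (blk 2, set 0) → MISS  vc=[]
1: 0x12 (blk 2, set 0) → L1-HIT  vc=[]
2: 0x30 (blk 6, set 0) → MISS  vc=[2]
3: 0x37 (blk 6, set 0) → L1-HIT  vc=[2]
4: 0x14 (blk 2, set 0) → VC-HIT  vc=[6]
5: 0x15 (blk 2, set 0) → L1-HIT  vc=[6]
6: 0x17 (blk 2, set 0) → L1-HIT  vc=[6]
7: 0x12 (blk 2, set 0) → L1-HIT  vc=[6]
8: 0x30 (blk 6, set 0) → VC-HIT  vc=[2]
9: 0x10 (blk 2, set 0) → VC-HIT  vc=[6]

MISSES = 2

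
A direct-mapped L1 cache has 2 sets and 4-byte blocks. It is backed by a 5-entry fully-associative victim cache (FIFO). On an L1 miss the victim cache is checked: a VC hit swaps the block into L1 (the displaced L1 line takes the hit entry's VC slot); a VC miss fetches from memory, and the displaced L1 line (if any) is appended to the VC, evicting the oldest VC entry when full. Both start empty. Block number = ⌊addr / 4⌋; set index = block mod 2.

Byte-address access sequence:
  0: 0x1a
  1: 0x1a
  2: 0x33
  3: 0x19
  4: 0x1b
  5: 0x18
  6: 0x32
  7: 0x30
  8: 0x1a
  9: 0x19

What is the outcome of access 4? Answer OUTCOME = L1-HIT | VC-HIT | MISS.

OUTCOME = L1-HIT

  [0] addr=0x1a blk=6 s=0: MISS | VC []
  [1] addr=0x1a blk=6 s=0: L1-HIT | VC []
  [2] addr=0x33 blk=12 s=0: MISS | VC [6]
  [3] addr=0x19 blk=6 s=0: VC-HIT | VC [12]
  [4] addr=0x1b blk=6 s=0: L1-HIT | VC [12]
  [5] addr=0x18 blk=6 s=0: L1-HIT | VC [12]
  [6] addr=0x32 blk=12 s=0: VC-HIT | VC [6]
  [7] addr=0x30 blk=12 s=0: L1-HIT | VC [6]
  [8] addr=0x1a blk=6 s=0: VC-HIT | VC [12]
  [9] addr=0x19 blk=6 s=0: L1-HIT | VC [12]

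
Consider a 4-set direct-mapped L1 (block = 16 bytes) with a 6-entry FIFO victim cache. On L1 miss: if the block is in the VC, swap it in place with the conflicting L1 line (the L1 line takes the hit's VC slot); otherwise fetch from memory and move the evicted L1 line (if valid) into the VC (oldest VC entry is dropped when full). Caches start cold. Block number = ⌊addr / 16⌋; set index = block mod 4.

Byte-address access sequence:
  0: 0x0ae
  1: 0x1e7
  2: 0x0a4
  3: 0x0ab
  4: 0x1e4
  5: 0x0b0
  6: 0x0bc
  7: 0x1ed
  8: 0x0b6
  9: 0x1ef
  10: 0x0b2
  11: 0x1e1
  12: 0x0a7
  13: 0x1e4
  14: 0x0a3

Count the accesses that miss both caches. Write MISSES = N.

#0 0xae→b10/s2 MISS; vc=[]
#1 0x1e7→b30/s2 MISS; vc=[10]
#2 0xa4→b10/s2 VC-HIT; vc=[30]
#3 0xab→b10/s2 L1-HIT; vc=[30]
#4 0x1e4→b30/s2 VC-HIT; vc=[10]
#5 0xb0→b11/s3 MISS; vc=[10]
#6 0xbc→b11/s3 L1-HIT; vc=[10]
#7 0x1ed→b30/s2 L1-HIT; vc=[10]
#8 0xb6→b11/s3 L1-HIT; vc=[10]
#9 0x1ef→b30/s2 L1-HIT; vc=[10]
#10 0xb2→b11/s3 L1-HIT; vc=[10]
#11 0x1e1→b30/s2 L1-HIT; vc=[10]
#12 0xa7→b10/s2 VC-HIT; vc=[30]
#13 0x1e4→b30/s2 VC-HIT; vc=[10]
#14 0xa3→b10/s2 VC-HIT; vc=[30]

MISSES = 3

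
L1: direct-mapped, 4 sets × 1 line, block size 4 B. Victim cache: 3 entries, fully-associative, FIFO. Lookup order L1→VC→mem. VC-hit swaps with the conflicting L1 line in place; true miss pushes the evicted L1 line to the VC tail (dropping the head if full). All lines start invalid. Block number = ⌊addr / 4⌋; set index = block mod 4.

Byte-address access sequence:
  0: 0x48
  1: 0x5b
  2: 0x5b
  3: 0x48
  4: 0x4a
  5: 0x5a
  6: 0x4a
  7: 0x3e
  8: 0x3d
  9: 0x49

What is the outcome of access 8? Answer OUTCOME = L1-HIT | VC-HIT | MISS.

OUTCOME = L1-HIT

0: 0x48 (blk 18, set 2) → MISS  vc=[]
1: 0x5b (blk 22, set 2) → MISS  vc=[18]
2: 0x5b (blk 22, set 2) → L1-HIT  vc=[18]
3: 0x48 (blk 18, set 2) → VC-HIT  vc=[22]
4: 0x4a (blk 18, set 2) → L1-HIT  vc=[22]
5: 0x5a (blk 22, set 2) → VC-HIT  vc=[18]
6: 0x4a (blk 18, set 2) → VC-HIT  vc=[22]
7: 0x3e (blk 15, set 3) → MISS  vc=[22]
8: 0x3d (blk 15, set 3) → L1-HIT  vc=[22]
9: 0x49 (blk 18, set 2) → L1-HIT  vc=[22]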